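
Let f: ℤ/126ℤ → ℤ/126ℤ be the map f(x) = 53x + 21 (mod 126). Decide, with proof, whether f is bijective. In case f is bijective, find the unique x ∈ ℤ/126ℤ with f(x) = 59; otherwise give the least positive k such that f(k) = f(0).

34

Suppose f(u) = f(v) in ℤ/126ℤ. Then 53u + 21 ≡ 53v + 21 (mod 126), hence 53(u − v) ≡ 0 (mod 126).
Since gcd(53, 126) = 1, 53 is invertible modulo 126, so u − v ≡ 0 (mod 126), i.e. u = v.
We now compute 53⁻¹ mod 126 explicitly. Euclid's algorithm: 126 = 2·53 + 20, 53 = 2·20 + 13, 20 = 1·13 + 7, 13 = 1·7 + 6, 7 = 1·6 + 1; back-substituting gives 1 = 107·53 − 45·126, so 53⁻¹ ≡ 107 (mod 126).
Then y ↦ 107(y − 21) is a two-sided inverse to f, so every y ∈ ℤ/126ℤ has a preimage.
Thus f is bijective.
Since f is bijective, we find f⁻¹(59): we need 53x ≡ 59 − 21 ≡ 38 (mod 126). Using 53⁻¹ = 107: x ≡ 107·38 = 4066 = 32·126 + 34, so x = 34.
Check: f(34) = 53·34 + 21 = 1823 = 14·126 + 59 ≡ 59 (mod 126).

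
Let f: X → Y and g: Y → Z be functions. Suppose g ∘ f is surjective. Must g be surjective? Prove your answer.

surjective

Let c ∈ Z. Since g ∘ f is surjective, some a ∈ X has g(f(a)) = c. Then b = f(a) ∈ Y satisfies g(b) = c. So g is surjective.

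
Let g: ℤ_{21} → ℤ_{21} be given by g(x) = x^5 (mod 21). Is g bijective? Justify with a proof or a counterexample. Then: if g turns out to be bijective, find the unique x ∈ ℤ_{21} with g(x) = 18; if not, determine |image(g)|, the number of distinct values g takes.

Computing x^5 mod 21 for each x (by repeated squaring, reducing mod 21 at every step), the values g(0), g(1), …, g(20) are: 0, 1, 11, 12, 16, 17, 6, 7, 8, 18, 19, 2, 3, 13, 14, 15, 4, 5, 9, 10, 20.
Every element of ℤ_{21} appears exactly once in this list, so g is a bijection, and in particular bijective.
Since g is bijective, we read off the preimage of 18 from the same table: g(9) = 18, so g⁻¹(18) = 9.

9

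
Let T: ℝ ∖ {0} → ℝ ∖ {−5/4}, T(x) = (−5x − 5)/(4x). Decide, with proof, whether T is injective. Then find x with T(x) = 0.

Suppose T(s) = T(t). Cross-multiplying: (−5s − 5)(4t) = (−5t − 5)(4s).
Expanding both sides and cancelling the symmetric terms leaves 20·(s − t) = 0. Since 20 ≠ 0, s = t. Hence T is injective.
Solving T(x) = 0: cross-multiplying gives −5x − 5 = 0(4x), which rearranges to −5x = 5, so x = −1.

-1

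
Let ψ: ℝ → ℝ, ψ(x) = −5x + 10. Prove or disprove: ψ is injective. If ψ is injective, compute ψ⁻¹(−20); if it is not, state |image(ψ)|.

6

Suppose ψ(x_1) = ψ(x_2). Then −5x_1 + 10 = −5x_2 + 10, so −5x_1 = −5x_2, thus x_1 = x_2.
So ψ is injective.
Since ψ is injective, we compute ψ⁻¹(−20) = (−20 − 10)/(−5) = 6.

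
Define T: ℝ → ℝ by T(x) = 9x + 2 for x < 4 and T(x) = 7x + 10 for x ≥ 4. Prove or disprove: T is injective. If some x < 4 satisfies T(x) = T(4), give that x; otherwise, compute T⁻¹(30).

Both pieces are strictly increasing (slopes 9 and 7), so each is injective on its own interval.
The left piece maps (−∞, 4) onto (−∞, 38); the right piece maps [4, ∞) onto [38, ∞).
These images are disjoint, so no value is attained by both pieces. Therefore T is injective.
Because the two images are disjoint, no x < 4 has T(x) = T(4), so we compute T⁻¹(30): 30 lies in (−∞, 38), so solve 9x + 2 = 30: x = (30 − 2)/9 = 28/9.

28/9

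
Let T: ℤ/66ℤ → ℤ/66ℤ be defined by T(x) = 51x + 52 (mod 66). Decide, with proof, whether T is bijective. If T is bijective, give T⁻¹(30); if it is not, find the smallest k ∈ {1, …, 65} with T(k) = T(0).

Recall that injectivity means: for all a, b in the domain, T(a) = T(b) implies a = b.
We have gcd(51, 66) = 3 > 1. Taking a = 0 and b = 22: T(0) = 52 and T(22) = 51·22 + 52 = 1174 ≡ 52 (mod 66).
So T(0) = T(22) while 0 ≠ 22, so T is not injective, hence not bijective.
Since T is not bijective, we find the least positive k with T(k) = T(0): this means 51k ≡ 0 (mod 66), i.e. 66 ∣ 51k. Since gcd(51, 66) = 3, dividing through by 3 this holds exactly when 22 ∣ 17k, and as gcd(17, 22) = 1, exactly when 22 ∣ k.
The smallest positive such k is 22.

22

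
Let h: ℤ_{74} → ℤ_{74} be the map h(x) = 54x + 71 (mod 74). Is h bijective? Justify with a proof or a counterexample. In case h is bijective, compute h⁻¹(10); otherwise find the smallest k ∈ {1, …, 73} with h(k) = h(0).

37

We have gcd(54, 74) = 2 > 1. Taking a = 0 and b = 37: h(0) = 71 and h(37) = 54·37 + 71 = 2069 ≡ 71 (mod 74).
So h(0) = h(37) while 0 ≠ 37, so h is not injective, hence not bijective.
Since h is not bijective, we find the least positive k with h(k) = h(0): this means 54k ≡ 0 (mod 74), i.e. 74 ∣ 54k. Since gcd(54, 74) = 2, dividing through by 2 this holds exactly when 37 ∣ 27k, and as gcd(27, 37) = 1, exactly when 37 ∣ k.
The smallest positive such k is 37.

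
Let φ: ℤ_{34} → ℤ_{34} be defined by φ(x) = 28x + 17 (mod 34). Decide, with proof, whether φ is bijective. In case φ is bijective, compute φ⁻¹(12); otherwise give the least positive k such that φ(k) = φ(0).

We have gcd(28, 34) = 2 > 1. Taking u = 0 and v = 17: φ(0) = 17 and φ(17) = 28·17 + 17 = 493 ≡ 17 (mod 34).
So φ(0) = φ(17) while 0 ≠ 17, hence φ is not injective, hence not bijective.
Since φ is not bijective, we find the least positive k with φ(k) = φ(0): this means 28k ≡ 0 (mod 34), i.e. 34 ∣ 28k. Since gcd(28, 34) = 2, dividing through by 2 this holds exactly when 17 ∣ 14k, and as gcd(14, 17) = 1, exactly when 17 ∣ k.
The smallest positive such k is 17.

17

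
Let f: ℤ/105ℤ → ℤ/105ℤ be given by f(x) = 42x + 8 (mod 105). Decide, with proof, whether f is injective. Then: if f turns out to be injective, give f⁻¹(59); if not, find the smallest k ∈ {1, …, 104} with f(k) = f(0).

5

We have gcd(42, 105) = 21 > 1. Taking a = 0 and b = 5: f(0) = 8 and f(5) = 42·5 + 8 = 218 ≡ 8 (mod 105).
So f(0) = f(5) while 0 ≠ 5, so f is not injective.
Since f is not injective, we find the least positive k with f(k) = f(0): this means 42k ≡ 0 (mod 105), i.e. 105 ∣ 42k. Since gcd(42, 105) = 21, dividing through by 21 this holds exactly when 5 ∣ 2k, and as gcd(2, 5) = 1, exactly when 5 ∣ k.
The smallest positive such k is 5.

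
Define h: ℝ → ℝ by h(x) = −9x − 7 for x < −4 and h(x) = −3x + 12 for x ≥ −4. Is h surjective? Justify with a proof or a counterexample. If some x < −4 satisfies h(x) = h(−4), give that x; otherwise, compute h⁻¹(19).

-7/3

Both pieces are strictly decreasing (slopes −9 and −3), so each is injective on its own interval.
The left piece maps (−∞, −4) onto (29, ∞); the right piece maps [−4, ∞) onto (−∞, 24].
The union (29, ∞) ∪ (−∞, 24] omits the interval between 29 and 24; in particular 29 has no preimage. So h is not surjective.
Because the two images are disjoint, no x < −4 has h(x) = h(−4), so we compute h⁻¹(19): 19 lies in (−∞, 24], so solve −3x + 12 = 19: x = (19 − 12)/(−3) = −7/3.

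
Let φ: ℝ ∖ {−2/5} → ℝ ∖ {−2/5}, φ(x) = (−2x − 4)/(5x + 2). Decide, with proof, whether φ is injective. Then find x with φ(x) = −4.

Suppose φ(a) = φ(b). Cross-multiplying: (−2a − 4)(5b + 2) = (−2b − 4)(5a + 2).
Expanding both sides and cancelling the symmetric terms leaves 16·(a − b) = 0. Since 16 ≠ 0, a = b. Thus φ is injective.
Solving φ(x) = −4: cross-multiplying gives −2x − 4 = −4(5x + 2), which rearranges to 18x = −4, so x = −2/9.

-2/9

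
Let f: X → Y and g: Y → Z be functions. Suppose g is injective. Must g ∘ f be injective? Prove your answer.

not injective

No. Take X = {0, 1}, Y = Z = {0, 1, 2}, f(0) = f(1) = 0, and g = identity (injective).
Then (g ∘ f)(0) = (g ∘ f)(1) = 0 with 0 ≠ 1, so g ∘ f is not injective.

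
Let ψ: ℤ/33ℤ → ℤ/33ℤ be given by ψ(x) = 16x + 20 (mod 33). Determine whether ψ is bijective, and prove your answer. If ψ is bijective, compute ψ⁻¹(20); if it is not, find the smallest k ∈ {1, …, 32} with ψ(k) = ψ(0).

0

Recall that injectivity means: for all a, b in the domain, ψ(a) = ψ(b) implies a = b.
If ψ(a) = ψ(b), then 16a ≡ 16b (mod 33). Because gcd(16, 33) = 1, we may cancel 16 to get a ≡ b (mod 33).
We now compute 16⁻¹ mod 33 explicitly. Euclid's algorithm: 33 = 2·16 + 1; back-substituting gives 1 = 31·16 − 15·33, so 16⁻¹ ≡ 31 (mod 33).
For any y ∈ ℤ/33ℤ, x = 31(y − 20) mod 33 satisfies ψ(x) = 16·31(y − 20) + 20 ≡ y (since 16·31 ≡ 1 mod 33). So every y has a preimage.
Thus ψ is bijective.
Since ψ is bijective, we compute ψ⁻¹(20): solve 16x + 20 ≡ 20 (mod 33), i.e. 16x ≡ 0 (mod 33).
Multiplying by 16⁻¹ = 31 gives x ≡ 31·0 = 0 ≡ 0 (mod 33).
Check: ψ(0) = 16·0 + 20 = 20 ≡ 20 (mod 33).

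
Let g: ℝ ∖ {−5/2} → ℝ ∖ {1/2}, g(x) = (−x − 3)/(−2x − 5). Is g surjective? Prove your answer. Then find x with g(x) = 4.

For any y ≠ 1/2, solving y(−2x − 5) = −x − 3 for x gives a well-defined x ≠ −5/2. So g is surjective.
Solving g(x) = 4: cross-multiplying gives −x − 3 = 4(−2x − 5), which rearranges to 7x = −17, so x = −17/7.

-17/7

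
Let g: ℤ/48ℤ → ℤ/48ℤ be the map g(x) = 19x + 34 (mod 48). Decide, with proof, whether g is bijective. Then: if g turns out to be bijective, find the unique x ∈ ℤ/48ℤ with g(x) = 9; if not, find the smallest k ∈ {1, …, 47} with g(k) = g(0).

Recall that injectivity means: for all u, v in the domain, g(u) = g(v) implies u = v.
Suppose g(u) = g(v) in ℤ/48ℤ. Then 19u + 34 ≡ 19v + 34 (mod 48), therefore 19(u − v) ≡ 0 (mod 48).
Since gcd(19, 48) = 1, 19 is invertible modulo 48, so u − v ≡ 0 (mod 48), i.e. u = v.
We now compute 19⁻¹ mod 48 explicitly. Euclid's algorithm: 48 = 2·19 + 10, 19 = 1·10 + 9, 10 = 1·9 + 1; back-substituting gives 1 = 43·19 − 17·48, so 19⁻¹ ≡ 43 (mod 48).
Then y ↦ 43(y − 34) is a two-sided inverse to g, so every y ∈ ℤ/48ℤ has a preimage.
Therefore g is bijective.
Since g is bijective, we find g⁻¹(9): we need 19x ≡ 9 − 34 ≡ 23 (mod 48). Using 19⁻¹ = 43: x ≡ 43·23 = 989 = 20·48 + 29, so x = 29.
Check: g(29) = 19·29 + 34 = 585 = 12·48 + 9 ≡ 9 (mod 48).

29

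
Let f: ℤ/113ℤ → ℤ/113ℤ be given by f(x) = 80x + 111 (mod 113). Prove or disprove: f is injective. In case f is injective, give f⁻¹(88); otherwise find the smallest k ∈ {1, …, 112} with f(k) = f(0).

Recall that injectivity means: for all s, t in the domain, f(s) = f(t) implies s = t.
Suppose f(s) = f(t) in ℤ/113ℤ. Then 80s + 111 ≡ 80t + 111 (mod 113), so 80(s − t) ≡ 0 (mod 113).
Since gcd(80, 113) = 1, 80 is invertible modulo 113, hence s − t ≡ 0 (mod 113), i.e. s = t.
Thus f is injective.
We now compute 80⁻¹ mod 113 explicitly. Euclid's algorithm: 113 = 1·80 + 33, 80 = 2·33 + 14, 33 = 2·14 + 5, 14 = 2·5 + 4, 5 = 1·4 + 1; back-substituting gives 1 = 89·80 − 63·113, so 80⁻¹ ≡ 89 (mod 113).
Since f is injective, we find f⁻¹(88): we need 80x ≡ 88 − 111 ≡ 90 (mod 113). Using 80⁻¹ = 89: x ≡ 89·90 = 8010 = 70·113 + 100, so x = 100.
Check: f(100) = 80·100 + 111 = 8111 = 71·113 + 88 ≡ 88 (mod 113).

100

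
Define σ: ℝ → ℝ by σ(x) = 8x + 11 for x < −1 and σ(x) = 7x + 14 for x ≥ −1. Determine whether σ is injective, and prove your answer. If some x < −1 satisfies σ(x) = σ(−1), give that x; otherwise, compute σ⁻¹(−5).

-2

Both pieces are strictly increasing (slopes 8 and 7), so each is injective on its own interval.
The left piece maps (−∞, −1) onto (−∞, 3); the right piece maps [−1, ∞) onto [7, ∞).
These images are disjoint, so no value is attained by both pieces. Thus σ is injective.
Because the two images are disjoint, no x < −1 has σ(x) = σ(−1), so we compute σ⁻¹(−5): −5 lies in (−∞, 3), so solve 8x + 11 = −5: x = (−5 − 11)/8 = −2.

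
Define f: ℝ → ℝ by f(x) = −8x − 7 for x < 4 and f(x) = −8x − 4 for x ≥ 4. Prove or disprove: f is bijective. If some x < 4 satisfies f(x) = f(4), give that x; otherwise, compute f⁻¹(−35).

29/8

Both pieces are strictly decreasing (slopes −8 and −8), so each is injective on its own interval.
The left piece maps (−∞, 4) onto (−39, ∞); the right piece maps [4, ∞) onto (−∞, −36].
These images overlap. In particular f(4) = −36 (right piece), and solving −8x − 7 = −36 on the left piece gives x = 29/8 < 4.
So f(29/8) = f(4) with 29/8 ≠ 4, and f is not injective, hence not bijective. This x = 29/8 is the requested value below 4.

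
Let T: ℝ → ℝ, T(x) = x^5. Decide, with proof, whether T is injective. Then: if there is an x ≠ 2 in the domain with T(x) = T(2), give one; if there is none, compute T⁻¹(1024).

On ℝ, x ↦ x^5 is strictly increasing (since 5 is odd), so T(x_1) = T(x_2) forces x_1 = x_2. Hence T is injective.
Since x ↦ x^5 is strictly increasing on ℝ, it is injective there, so no x ≠ 2 in the domain has T(x) = T(2). We therefore compute T⁻¹(1024) = 1024^{1/5} = 4 (indeed 4^5 = 1024).

4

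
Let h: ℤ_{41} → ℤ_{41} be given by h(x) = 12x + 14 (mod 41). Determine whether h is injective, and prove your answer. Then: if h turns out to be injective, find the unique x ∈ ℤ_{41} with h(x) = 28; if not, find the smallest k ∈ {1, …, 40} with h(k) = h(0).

8

Suppose h(x_1) = h(x_2) in ℤ_{41}. Then 12x_1 + 14 ≡ 12x_2 + 14 (mod 41), hence 12(x_1 − x_2) ≡ 0 (mod 41).
Since gcd(12, 41) = 1, 12 is invertible modulo 41, hence x_1 − x_2 ≡ 0 (mod 41), i.e. x_1 = x_2.
Thus h is injective.
We now compute 12⁻¹ mod 41 explicitly. Euclid's algorithm: 41 = 3·12 + 5, 12 = 2·5 + 2, 5 = 2·2 + 1; back-substituting gives 1 = 24·12 − 7·41, so 12⁻¹ ≡ 24 (mod 41).
Since h is injective, we compute h⁻¹(28): solve 12x + 14 ≡ 28 (mod 41), i.e. 12x ≡ 14 (mod 41).
Multiplying by 12⁻¹ = 24 gives x ≡ 24·14 = 336 = 8·41 + 8 ≡ 8 (mod 41).
Check: h(8) = 12·8 + 14 = 110 = 2·41 + 28 ≡ 28 (mod 41).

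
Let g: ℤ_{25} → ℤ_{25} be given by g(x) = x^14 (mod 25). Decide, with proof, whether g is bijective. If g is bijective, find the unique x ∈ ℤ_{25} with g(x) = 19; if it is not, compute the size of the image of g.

11

g(0) = 0^14 = 0.
g(5): Repeated squaring mod 25: 5^1 ≡ 5, 5^2 ≡ 5² = 25 ≡ 0, 5^4 ≡ 0² = 0, 5^8 ≡ 0² = 0. Since 14 = 8 + 4 + 2, 5^14 ≡ 0·0·0: 0·0 = 0, then 0·0 = 0. So 5^14 ≡ 0 (mod 25).
So g(0) = g(5) = 0 while 0 ≠ 5, therefore g is not injective, hence not bijective.
Since g is not bijective, we determine |image(g)|. Computing x^14 mod 25 for each x (by repeated squaring, reducing mod 25 at every step), the values g(0), g(1), …, g(24) are: 0, 1, 9, 19, 6, 0, 21, 24, 4, 11, 0, 16, 14, 14, 16, 0, 11, 4, 24, 21, 0, 6, 19, 9, 1.
The distinct values are {0, 1, 4, 6, 9, 11, 14, 16, 19, 21, 24}; there are 11 of them.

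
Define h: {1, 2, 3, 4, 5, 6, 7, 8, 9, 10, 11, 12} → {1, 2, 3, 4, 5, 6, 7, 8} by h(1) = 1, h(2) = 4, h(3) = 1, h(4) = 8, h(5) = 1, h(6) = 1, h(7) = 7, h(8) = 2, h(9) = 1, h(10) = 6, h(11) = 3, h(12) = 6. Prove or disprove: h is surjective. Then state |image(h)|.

7

No element maps to 5, so h is not surjective.
The image of h is {1, 2, 3, 4, 6, 7, 8}, which has 7 elements.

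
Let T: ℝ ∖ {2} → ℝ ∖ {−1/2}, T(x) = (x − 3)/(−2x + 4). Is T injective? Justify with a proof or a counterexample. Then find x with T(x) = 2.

11/5

Suppose T(u) = T(v). Cross-multiplying: (u − 3)(−2v + 4) = (v − 3)(−2u + 4).
Expanding both sides and cancelling the symmetric terms leaves −2·(u − v) = 0. Since −2 ≠ 0, u = v. Hence T is injective.
Solving T(x) = 2: cross-multiplying gives x − 3 = 2(−2x + 4), which rearranges to 5x = 11, so x = 11/5.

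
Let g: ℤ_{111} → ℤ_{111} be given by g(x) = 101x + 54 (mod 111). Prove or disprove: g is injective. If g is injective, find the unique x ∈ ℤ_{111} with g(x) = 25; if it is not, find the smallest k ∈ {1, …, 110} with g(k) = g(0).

14

If g(u) = g(v), then 101u ≡ 101v (mod 111). Because gcd(101, 111) = 1, we may cancel 101 to get u ≡ v (mod 111).
So g is injective.
We now compute 101⁻¹ mod 111 explicitly. Euclid's algorithm: 111 = 1·101 + 10, 101 = 10·10 + 1; back-substituting gives 1 = 11·101 − 10·111, so 101⁻¹ ≡ 11 (mod 111).
Since g is injective, we compute g⁻¹(25): solve 101x + 54 ≡ 25 (mod 111), i.e. 101x ≡ 82 (mod 111).
Multiplying by 101⁻¹ = 11 gives x ≡ 11·82 = 902 = 8·111 + 14 ≡ 14 (mod 111).
Check: g(14) = 101·14 + 54 = 1468 = 13·111 + 25 ≡ 25 (mod 111).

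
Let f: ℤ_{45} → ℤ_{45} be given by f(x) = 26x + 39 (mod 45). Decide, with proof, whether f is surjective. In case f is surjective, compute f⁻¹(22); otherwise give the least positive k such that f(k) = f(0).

8

Recall that f is surjective if every y in the codomain equals f(x) for some x in the domain.
Since gcd(26, 45) = 1, 26 is invertible modulo 45. Euclid's algorithm: 45 = 1·26 + 19, 26 = 1·19 + 7, 19 = 2·7 + 5, 7 = 1·5 + 2, 5 = 2·2 + 1; back-substituting gives 1 = 26·26 − 15·45, so 26⁻¹ ≡ 26 (mod 45).
Then y ↦ 26(y − 39) is a two-sided inverse to f, so every y ∈ ℤ_{45} has a preimage.
So f is surjective.
Since f is surjective, we compute f⁻¹(22): solve 26x + 39 ≡ 22 (mod 45), i.e. 26x ≡ 28 (mod 45).
Multiplying by 26⁻¹ = 26 gives x ≡ 26·28 = 728 = 16·45 + 8 ≡ 8 (mod 45).
Check: f(8) = 26·8 + 39 = 247 = 5·45 + 22 ≡ 22 (mod 45).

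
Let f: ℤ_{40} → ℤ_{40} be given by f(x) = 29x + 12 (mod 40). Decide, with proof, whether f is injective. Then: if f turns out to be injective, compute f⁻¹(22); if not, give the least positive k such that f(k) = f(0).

If f(x_1) = f(x_2), then 29x_1 ≡ 29x_2 (mod 40). Because gcd(29, 40) = 1, we may cancel 29 to get x_1 ≡ x_2 (mod 40).
Therefore f is injective.
We now compute 29⁻¹ mod 40 explicitly. Euclid's algorithm: 40 = 1·29 + 11, 29 = 2·11 + 7, 11 = 1·7 + 4, 7 = 1·4 + 3, 4 = 1·3 + 1; back-substituting gives 1 = 29·29 − 21·40, so 29⁻¹ ≡ 29 (mod 40).
Since f is injective, we compute f⁻¹(22): solve 29x + 12 ≡ 22 (mod 40), i.e. 29x ≡ 10 (mod 40).
Multiplying by 29⁻¹ = 29 gives x ≡ 29·10 = 290 = 7·40 + 10 ≡ 10 (mod 40).
Check: f(10) = 29·10 + 12 = 302 = 7·40 + 22 ≡ 22 (mod 40).

10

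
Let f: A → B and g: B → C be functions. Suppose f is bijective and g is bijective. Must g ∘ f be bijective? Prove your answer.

bijective

Injectivity: if g(f(a)) = g(f(b)) then f(a) = f(b) (g injective) so a = b (f injective).
Surjectivity: for c ∈ C pick b with g(b) = c, then a with f(a) = b; then (g ∘ f)(a) = c.
Therefore g ∘ f is bijective.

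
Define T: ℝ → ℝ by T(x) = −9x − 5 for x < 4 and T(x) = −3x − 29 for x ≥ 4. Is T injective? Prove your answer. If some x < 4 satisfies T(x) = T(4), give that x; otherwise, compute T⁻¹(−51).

Both pieces are strictly decreasing (slopes −9 and −3), so each is injective on its own interval.
The left piece maps (−∞, 4) onto (−41, ∞); the right piece maps [4, ∞) onto (−∞, −41].
These images are disjoint, so no value is attained by both pieces. So T is injective.
Because the two images are disjoint, no x < 4 has T(x) = T(4), so we compute T⁻¹(−51): −51 lies in (−∞, −41], so solve −3x − 29 = −51: x = (−51 + 29)/(−3) = 22/3.

22/3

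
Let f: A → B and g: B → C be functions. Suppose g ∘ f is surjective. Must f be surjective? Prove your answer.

not surjective

No. Take A = {1, 2}, B = {1, 2, 3}, C = {1}, f(a) = 1 for every a ∈ A, and g(b) = 1 for every b ∈ B.
Then g ∘ f is surjective onto {1}, but 3 ∈ B has no preimage under f, so f is not surjective.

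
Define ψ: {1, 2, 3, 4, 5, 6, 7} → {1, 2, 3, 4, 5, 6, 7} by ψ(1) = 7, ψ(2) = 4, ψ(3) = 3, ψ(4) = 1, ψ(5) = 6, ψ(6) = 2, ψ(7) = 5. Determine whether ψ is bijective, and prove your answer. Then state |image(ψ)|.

The values 7, 4, 3, 1, 6, 2, 5 are a permutation of {1, 2, 3, 4, 5, 6, 7}: each element appears exactly once.
So ψ is injective and surjective, hence bijective.
The image of ψ is {1, 2, 3, 4, 5, 6, 7}, which has 7 elements.

7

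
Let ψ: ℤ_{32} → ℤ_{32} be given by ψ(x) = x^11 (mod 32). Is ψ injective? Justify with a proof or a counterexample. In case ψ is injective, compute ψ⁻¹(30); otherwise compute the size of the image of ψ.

ψ(0) = 0^11 = 0.
ψ(2): Repeated squaring mod 32: 2^1 ≡ 2, 2^2 ≡ 2² = 4, 2^4 ≡ 4² = 16, 2^8 ≡ 16² = 256 ≡ 0. Since 11 = 8 + 2 + 1, 2^11 ≡ 0·4·2: 0·4 = 0, then 0·2 = 0. So 2^11 ≡ 0 (mod 32).
So ψ(0) = ψ(2) = 0 while 0 ≠ 2, therefore ψ is not injective.
Since ψ is not injective, we determine |image(ψ)|. Computing x^11 mod 32 for each x (by repeated squaring, reducing mod 32 at every step), the values ψ(0), ψ(1), …, ψ(31) are: 0, 1, 0, 27, 0, 29, 0, 23, 0, 25, 0, 19, 0, 21, 0, 15, 0, 17, 0, 11, 0, 13, 0, 7, 0, 9, 0, 3, 0, 5, 0, 31.
The distinct values are {0, 1, 3, 5, 7, 9, 11, 13, 15, 17, 19, 21, 23, 25, 27, 29, 31}; there are 17 of them.

17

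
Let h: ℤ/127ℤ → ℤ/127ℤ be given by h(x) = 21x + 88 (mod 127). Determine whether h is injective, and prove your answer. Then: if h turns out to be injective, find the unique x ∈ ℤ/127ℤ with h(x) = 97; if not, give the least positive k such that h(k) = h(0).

Recall: h is injective when h(s) = h(t) forces s = t.
Suppose h(s) = h(t) in ℤ/127ℤ. Then 21s + 88 ≡ 21t + 88 (mod 127), so 21(s − t) ≡ 0 (mod 127).
Since gcd(21, 127) = 1, 21 is invertible modulo 127, thus s − t ≡ 0 (mod 127), i.e. s = t.
So h is injective.
We now compute 21⁻¹ mod 127 explicitly. Euclid's algorithm: 127 = 6·21 + 1; back-substituting gives 1 = 121·21 − 20·127, so 21⁻¹ ≡ 121 (mod 127).
Since h is injective, we find h⁻¹(97): we need 21x ≡ 97 − 88 ≡ 9 (mod 127). Using 21⁻¹ = 121: x ≡ 121·9 = 1089 = 8·127 + 73, so x = 73.
Check: h(73) = 21·73 + 88 = 1621 = 12·127 + 97 ≡ 97 (mod 127).

73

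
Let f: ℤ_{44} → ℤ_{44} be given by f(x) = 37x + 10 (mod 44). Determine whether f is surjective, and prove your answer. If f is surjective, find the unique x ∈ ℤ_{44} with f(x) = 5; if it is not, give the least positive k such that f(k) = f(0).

Since gcd(37, 44) = 1, 37 is invertible modulo 44. Euclid's algorithm: 44 = 1·37 + 7, 37 = 5·7 + 2, 7 = 3·2 + 1; back-substituting gives 1 = 25·37 − 21·44, so 37⁻¹ ≡ 25 (mod 44).
Then y ↦ 25(y − 10) is a two-sided inverse to f, so every y ∈ ℤ_{44} has a preimage.
Therefore f is surjective.
Since f is surjective, we compute f⁻¹(5): solve 37x + 10 ≡ 5 (mod 44), i.e. 37x ≡ 39 (mod 44).
Multiplying by 37⁻¹ = 25 gives x ≡ 25·39 = 975 = 22·44 + 7 ≡ 7 (mod 44).
Check: f(7) = 37·7 + 10 = 269 = 6·44 + 5 ≡ 5 (mod 44).

7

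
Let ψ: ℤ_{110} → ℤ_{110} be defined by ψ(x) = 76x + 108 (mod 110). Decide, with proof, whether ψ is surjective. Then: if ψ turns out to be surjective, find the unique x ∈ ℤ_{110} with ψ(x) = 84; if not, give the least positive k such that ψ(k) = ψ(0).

55

Recall that ψ is surjective if every y in the codomain equals ψ(x) for some x in the domain.
Since gcd(76, 110) = 2, we have 76x ≡ 0 (mod 2) for all x, so ψ(x) ≡ 0 (mod 2).
But 1 ≢ 0 (mod 2), so 1 ∈ ℤ_{110} has no preimage. So ψ is not surjective.
Since ψ is not surjective, we find the least positive k with ψ(k) = ψ(0): this means 76k ≡ 0 (mod 110), i.e. 110 ∣ 76k. Since gcd(76, 110) = 2, dividing through by 2 this holds exactly when 55 ∣ 38k, and as gcd(38, 55) = 1, exactly when 55 ∣ k.
The smallest positive such k is 55.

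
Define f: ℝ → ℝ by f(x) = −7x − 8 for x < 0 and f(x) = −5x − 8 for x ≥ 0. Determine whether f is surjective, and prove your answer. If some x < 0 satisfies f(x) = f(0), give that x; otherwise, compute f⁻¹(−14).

Both pieces are strictly decreasing (slopes −7 and −5), so each is injective on its own interval.
The left piece maps (−∞, 0) onto (−8, ∞); the right piece maps [0, ∞) onto (−∞, −8].
These images together cover ℝ, so f is surjective.
Because the two images are disjoint, no x < 0 has f(x) = f(0), so we compute f⁻¹(−14): −14 lies in (−∞, −8], so solve −5x − 8 = −14: x = (−14 + 8)/(−5) = 6/5.

6/5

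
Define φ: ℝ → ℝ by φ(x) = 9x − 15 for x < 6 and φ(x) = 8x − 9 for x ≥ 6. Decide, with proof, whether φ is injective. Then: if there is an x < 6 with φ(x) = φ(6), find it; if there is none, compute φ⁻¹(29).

Both pieces are strictly increasing (slopes 9 and 8), so each is injective on its own interval.
The left piece maps (−∞, 6) onto (−∞, 39); the right piece maps [6, ∞) onto [39, ∞).
These images are disjoint, so no value is attained by both pieces. Hence φ is injective.
Because the two images are disjoint, no x < 6 has φ(x) = φ(6), so we compute φ⁻¹(29): 29 lies in (−∞, 39), so solve 9x − 15 = 29: x = (29 + 15)/9 = 44/9.

44/9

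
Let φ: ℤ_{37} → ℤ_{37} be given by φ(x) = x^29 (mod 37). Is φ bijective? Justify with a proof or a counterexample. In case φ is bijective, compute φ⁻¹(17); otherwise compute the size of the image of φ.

Since 37 is prime, the nonzero elements of ℤ_{37} form a cyclic group of order 36.
As gcd(29, 36) = 1, raising to the 29th power is a bijection on this group: if a^29 ≡ b^29 then (ab^{−1})^29 = 1, and the only element of order dividing gcd(29, 36) = 1 is 1, so a = b.
With φ(0) = 0 this makes φ injective on all of ℤ_{37}, hence bijective (finite equal-size domain and codomain). In particular φ is bijective.
Since φ is bijective, we find the preimage of 17. The inverse of x ↦ x^29 on (ℤ_{37})^× is x ↦ x^5, because 29·5 = 145 = 4·36 + 1 ≡ 1 (mod 36) and x^{36} = 1 for x ≠ 0 (Fermat). So φ⁻¹(17) = 17^5 mod 37.
Repeated squaring mod 37: 17^1 ≡ 17, 17^2 ≡ 17² = 289 ≡ 30, 17^4 ≡ 30² = 900 ≡ 12. Since 5 = 4 + 1, 17^5 ≡ 12·17: 12·17 = 204 ≡ 19. So 17^5 ≡ 19 (mod 37).
Hence φ⁻¹(17) = 19.

19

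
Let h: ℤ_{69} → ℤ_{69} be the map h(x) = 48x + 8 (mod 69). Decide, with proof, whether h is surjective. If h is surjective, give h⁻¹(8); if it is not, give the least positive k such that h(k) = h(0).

Recall that surjectivity means every element of the codomain has a preimage under h.
Since gcd(48, 69) = 3, we have 48x ≡ 0 (mod 3) for all x, so h(x) ≡ 2 (mod 3).
But 0 ≢ 2 (mod 3), so 0 ∈ ℤ_{69} has no preimage. Therefore h is not surjective.
Since h is not surjective, we find the least positive k with h(k) = h(0): this means 48k ≡ 0 (mod 69), i.e. 69 ∣ 48k. Since gcd(48, 69) = 3, dividing through by 3 this holds exactly when 23 ∣ 16k, and as gcd(16, 23) = 1, exactly when 23 ∣ k.
The smallest positive such k is 23.

23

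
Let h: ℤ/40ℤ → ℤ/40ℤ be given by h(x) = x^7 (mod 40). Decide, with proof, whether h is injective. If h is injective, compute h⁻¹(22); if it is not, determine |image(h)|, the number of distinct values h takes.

h(0) = 0^7 = 0.
h(10): Repeated squaring mod 40: 10^1 ≡ 10, 10^2 ≡ 10² = 100 ≡ 20, 10^4 ≡ 20² = 400 ≡ 0. Since 7 = 4 + 2 + 1, 10^7 ≡ 0·20·10: 0·20 = 0, then 0·10 = 0. So 10^7 ≡ 0 (mod 40).
So h(0) = h(10) = 0 while 0 ≠ 10, therefore h is not injective.
Since h is not injective, we determine |image(h)|. Computing x^7 mod 40 for each x (by repeated squaring, reducing mod 40 at every step), the values h(0), h(1), …, h(39) are: 0, 1, 8, 27, 24, 5, 16, 23, 32, 9, 0, 11, 8, 37, 24, 15, 16, 33, 32, 19, 0, 21, 8, 7, 24, 25, 16, 3, 32, 29, 0, 31, 8, 17, 24, 35, 16, 13, 32, 39.
The distinct values are {0, 1, 3, 5, 7, 8, 9, 11, 13, 15, 16, 17, 19, 21, 23, 24, 25, 27, 29, 31, 32, 33, 35, 37, 39}; there are 25 of them.

25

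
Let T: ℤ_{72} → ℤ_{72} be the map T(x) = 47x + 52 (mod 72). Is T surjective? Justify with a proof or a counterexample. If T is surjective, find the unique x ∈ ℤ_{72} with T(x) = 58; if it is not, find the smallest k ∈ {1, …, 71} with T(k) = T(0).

Since gcd(47, 72) = 1, 47 is invertible modulo 72. Euclid's algorithm: 72 = 1·47 + 25, 47 = 1·25 + 22, 25 = 1·22 + 3, 22 = 7·3 + 1; back-substituting gives 1 = 23·47 − 15·72, so 47⁻¹ ≡ 23 (mod 72).
For any y ∈ ℤ_{72}, x = 23(y − 52) mod 72 satisfies T(x) = 47·23(y − 52) + 52 ≡ y (since 47·23 ≡ 1 mod 72). So every y has a preimage.
Thus T is surjective.
Since T is surjective, we compute T⁻¹(58): solve 47x + 52 ≡ 58 (mod 72), i.e. 47x ≡ 6 (mod 72).
Multiplying by 47⁻¹ = 23 gives x ≡ 23·6 = 138 = 1·72 + 66 ≡ 66 (mod 72).
Check: T(66) = 47·66 + 52 = 3154 = 43·72 + 58 ≡ 58 (mod 72).

66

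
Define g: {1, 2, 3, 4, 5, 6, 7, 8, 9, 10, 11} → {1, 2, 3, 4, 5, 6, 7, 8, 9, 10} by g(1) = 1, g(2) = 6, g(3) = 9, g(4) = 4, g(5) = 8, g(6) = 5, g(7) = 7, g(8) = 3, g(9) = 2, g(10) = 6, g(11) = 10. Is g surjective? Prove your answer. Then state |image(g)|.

Every element of the codomain has a preimage: 1 = g(1), 2 = g(9), 3 = g(8), 4 = g(4), 5 = g(6), 6 = g(2), 7 = g(7), 8 = g(5), 9 = g(3), 10 = g(11).
Therefore g is surjective.
The image of g is {1, 2, 3, 4, 5, 6, 7, 8, 9, 10}, which has 10 elements.

10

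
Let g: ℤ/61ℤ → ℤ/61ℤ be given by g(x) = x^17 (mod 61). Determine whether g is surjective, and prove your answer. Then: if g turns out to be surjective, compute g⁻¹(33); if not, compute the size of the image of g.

53

Since 61 is prime, the nonzero elements of ℤ/61ℤ form a cyclic group of order 60.
As gcd(17, 60) = 1, raising to the 17th power is a bijection on this group: if s^17 ≡ t^17 then (st^{−1})^17 = 1, and the only element of order dividing gcd(17, 60) = 1 is 1, so s = t.
With g(0) = 0 this makes g injective on all of ℤ/61ℤ, hence bijective (finite equal-size domain and codomain). In particular g is surjective.
Since g is surjective, we find the preimage of 33. The inverse of x ↦ x^17 on (ℤ/61ℤ)^× is x ↦ x^53, because 17·53 = 901 = 15·60 + 1 ≡ 1 (mod 60) and x^{60} = 1 for x ≠ 0 (Fermat). So g⁻¹(33) = 33^53 mod 61.
Repeated squaring mod 61: 33^1 ≡ 33, 33^2 ≡ 33² = 1089 ≡ 52, 33^4 ≡ 52² = 2704 ≡ 20, 33^8 ≡ 20² = 400 ≡ 34, 33^16 ≡ 34² = 1156 ≡ 58, 33^32 ≡ 58² = 3364 ≡ 9. Since 53 = 32 + 16 + 4 + 1, 33^53 ≡ 9·58·20·33: 9·58 = 522 ≡ 34, then 34·20 = 680 ≡ 9, then 9·33 = 297 ≡ 53. So 33^53 ≡ 53 (mod 61).
Hence g⁻¹(33) = 53.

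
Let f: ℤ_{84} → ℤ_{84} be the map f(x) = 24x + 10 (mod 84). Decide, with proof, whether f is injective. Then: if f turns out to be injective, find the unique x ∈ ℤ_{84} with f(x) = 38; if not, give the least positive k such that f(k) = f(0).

7

By definition, injectivity means: for all s, t in the domain, f(s) = f(t) implies s = t.
We have gcd(24, 84) = 12 > 1. Taking s = 0 and t = 7: f(0) = 10 and f(7) = 24·7 + 10 = 178 ≡ 10 (mod 84).
So f(0) = f(7) while 0 ≠ 7, thus f is not injective.
Since f is not injective, we find the least positive k with f(k) = f(0): this means 24k ≡ 0 (mod 84), i.e. 84 ∣ 24k. Since gcd(24, 84) = 12, dividing through by 12 this holds exactly when 7 ∣ 2k, and as gcd(2, 7) = 1, exactly when 7 ∣ k.
The smallest positive such k is 7.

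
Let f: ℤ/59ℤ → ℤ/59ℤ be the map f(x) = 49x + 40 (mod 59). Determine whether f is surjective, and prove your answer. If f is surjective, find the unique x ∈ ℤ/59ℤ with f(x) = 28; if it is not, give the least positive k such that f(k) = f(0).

13

Since gcd(49, 59) = 1, 49 is invertible modulo 59. Euclid's algorithm: 59 = 1·49 + 10, 49 = 4·10 + 9, 10 = 1·9 + 1; back-substituting gives 1 = 53·49 − 44·59, so 49⁻¹ ≡ 53 (mod 59).
Then y ↦ 53(y − 40) is a two-sided inverse to f, so every y ∈ ℤ/59ℤ has a preimage.
Therefore f is surjective.
Since f is surjective, we find f⁻¹(28): we need 49x ≡ 28 − 40 ≡ 47 (mod 59). Using 49⁻¹ = 53: x ≡ 53·47 = 2491 = 42·59 + 13, so x = 13.
Check: f(13) = 49·13 + 40 = 677 = 11·59 + 28 ≡ 28 (mod 59).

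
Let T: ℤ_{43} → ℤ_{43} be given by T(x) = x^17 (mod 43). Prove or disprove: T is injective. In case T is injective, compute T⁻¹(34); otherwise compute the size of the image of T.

33

Since 43 is prime, the nonzero elements of ℤ_{43} form a cyclic group of order 42.
As gcd(17, 42) = 1, raising to the 17th power is a bijection on this group: if a^17 ≡ b^17 then (ab^{−1})^17 = 1, and the only element of order dividing gcd(17, 42) = 1 is 1, so a = b.
With T(0) = 0 this makes T injective on all of ℤ_{43}, hence bijective (finite equal-size domain and codomain). In particular T is injective.
Since T is injective, we find the preimage of 34. The inverse of x ↦ x^17 on (ℤ_{43})^× is x ↦ x^5, because 17·5 = 85 = 2·42 + 1 ≡ 1 (mod 42) and x^{42} = 1 for x ≠ 0 (Fermat). So T⁻¹(34) = 34^5 mod 43.
Repeated squaring mod 43: 34^1 ≡ 34, 34^2 ≡ 34² = 1156 ≡ 38, 34^4 ≡ 38² = 1444 ≡ 25. Since 5 = 4 + 1, 34^5 ≡ 25·34: 25·34 = 850 ≡ 33. So 34^5 ≡ 33 (mod 43).
Hence T⁻¹(34) = 33.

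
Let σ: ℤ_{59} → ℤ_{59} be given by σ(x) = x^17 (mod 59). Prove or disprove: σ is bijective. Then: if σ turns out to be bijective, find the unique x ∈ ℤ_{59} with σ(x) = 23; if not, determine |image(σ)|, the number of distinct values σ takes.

54

Since 59 is prime, the nonzero elements of ℤ_{59} form a cyclic group of order 58.
As gcd(17, 58) = 1, raising to the 17th power is a bijection on this group: if x_1^17 ≡ x_2^17 then (x_1x_2^{−1})^17 = 1, and the only element of order dividing gcd(17, 58) = 1 is 1, so x_1 = x_2.
With σ(0) = 0 this makes σ injective on all of ℤ_{59}, hence bijective (finite equal-size domain and codomain). In particular σ is bijective.
Since σ is bijective, we find the preimage of 23. The inverse of x ↦ x^17 on (ℤ_{59})^× is x ↦ x^41, because 17·41 = 697 = 12·58 + 1 ≡ 1 (mod 58) and x^{58} = 1 for x ≠ 0 (Fermat). So σ⁻¹(23) = 23^41 mod 59.
Repeated squaring mod 59: 23^1 ≡ 23, 23^2 ≡ 23² = 529 ≡ 57, 23^4 ≡ 57² = 3249 ≡ 4, 23^8 ≡ 4² = 16, 23^16 ≡ 16² = 256 ≡ 20, 23^32 ≡ 20² = 400 ≡ 46. Since 41 = 32 + 8 + 1, 23^41 ≡ 46·16·23: 46·16 = 736 ≡ 28, then 28·23 = 644 ≡ 54. So 23^41 ≡ 54 (mod 59).
Hence σ⁻¹(23) = 54.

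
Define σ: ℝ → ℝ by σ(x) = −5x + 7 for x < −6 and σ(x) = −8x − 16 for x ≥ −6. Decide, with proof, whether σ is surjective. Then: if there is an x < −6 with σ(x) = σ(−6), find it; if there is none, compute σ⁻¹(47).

Both pieces are strictly decreasing (slopes −5 and −8), so each is injective on its own interval.
The left piece maps (−∞, −6) onto (37, ∞); the right piece maps [−6, ∞) onto (−∞, 32].
The union (37, ∞) ∪ (−∞, 32] omits the interval between 37 and 32; in particular 37 has no preimage. So σ is not surjective.
Because the two images are disjoint, no x < −6 has σ(x) = σ(−6), so we compute σ⁻¹(47): 47 lies in (37, ∞), so solve −5x + 7 = 47: x = (47 − 7)/(−5) = −8.

-8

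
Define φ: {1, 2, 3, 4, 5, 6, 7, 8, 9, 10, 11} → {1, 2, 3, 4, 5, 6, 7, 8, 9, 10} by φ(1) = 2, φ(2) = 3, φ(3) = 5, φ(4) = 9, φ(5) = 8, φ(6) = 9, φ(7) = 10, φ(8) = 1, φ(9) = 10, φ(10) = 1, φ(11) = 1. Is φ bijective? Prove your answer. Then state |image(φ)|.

φ(4) = 9 = φ(6) with 4 ≠ 6, so φ is not injective, hence not bijective.
The image of φ is {1, 2, 3, 5, 8, 9, 10}, which has 7 elements.

7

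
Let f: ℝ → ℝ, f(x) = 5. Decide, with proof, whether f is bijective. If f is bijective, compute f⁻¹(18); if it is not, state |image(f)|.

1

f(0) = 5 = f(1) with 0 ≠ 1, so f is not injective, hence not bijective.
Since f is not bijective, we state |image(f)|: the image of f is {5}, which has 1 element.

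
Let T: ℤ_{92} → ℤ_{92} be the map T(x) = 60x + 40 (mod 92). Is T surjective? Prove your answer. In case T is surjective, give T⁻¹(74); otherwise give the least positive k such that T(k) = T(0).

23

Since gcd(60, 92) = 4, we have 60x ≡ 0 (mod 4) for all x, so T(x) ≡ 0 (mod 4).
But 1 ≢ 0 (mod 4), so 1 ∈ ℤ_{92} has no preimage. So T is not surjective.
Since T is not surjective, we find the least positive k with T(k) = T(0): this means 60k ≡ 0 (mod 92), i.e. 92 ∣ 60k. Since gcd(60, 92) = 4, dividing through by 4 this holds exactly when 23 ∣ 15k, and as gcd(15, 23) = 1, exactly when 23 ∣ k.
The smallest positive such k is 23.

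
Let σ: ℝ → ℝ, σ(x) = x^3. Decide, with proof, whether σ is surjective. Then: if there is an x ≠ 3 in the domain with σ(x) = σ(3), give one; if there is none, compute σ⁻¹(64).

For any y ∈ ℝ, x = y^{1/3} ∈ ℝ gives σ(x) = y, so σ is surjective.
Since x ↦ x^3 is strictly increasing on ℝ, it is injective there, so no x ≠ 3 in the domain has σ(x) = σ(3). We therefore compute σ⁻¹(64) = 64^{1/3} = 4 (indeed 4^3 = 64).

4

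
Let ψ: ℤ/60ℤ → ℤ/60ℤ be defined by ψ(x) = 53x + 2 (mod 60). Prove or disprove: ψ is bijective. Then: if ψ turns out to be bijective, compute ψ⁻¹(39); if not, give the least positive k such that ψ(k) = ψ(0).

By definition, injectivity means: for all s, t in the domain, ψ(s) = ψ(t) implies s = t.
Suppose ψ(s) = ψ(t) in ℤ/60ℤ. Then 53s + 2 ≡ 53t + 2 (mod 60), hence 53(s − t) ≡ 0 (mod 60).
Since gcd(53, 60) = 1, 53 is invertible modulo 60, thus s − t ≡ 0 (mod 60), i.e. s = t.
We now compute 53⁻¹ mod 60 explicitly. Euclid's algorithm: 60 = 1·53 + 7, 53 = 7·7 + 4, 7 = 1·4 + 3, 4 = 1·3 + 1; back-substituting gives 1 = 17·53 − 15·60, so 53⁻¹ ≡ 17 (mod 60).
Then y ↦ 17(y − 2) is a two-sided inverse to ψ, so every y ∈ ℤ/60ℤ has a preimage.
So ψ is bijective.
Since ψ is bijective, we compute ψ⁻¹(39): solve 53x + 2 ≡ 39 (mod 60), i.e. 53x ≡ 37 (mod 60).
Multiplying by 53⁻¹ = 17 gives x ≡ 17·37 = 629 = 10·60 + 29 ≡ 29 (mod 60).
Check: ψ(29) = 53·29 + 2 = 1539 = 25·60 + 39 ≡ 39 (mod 60).

29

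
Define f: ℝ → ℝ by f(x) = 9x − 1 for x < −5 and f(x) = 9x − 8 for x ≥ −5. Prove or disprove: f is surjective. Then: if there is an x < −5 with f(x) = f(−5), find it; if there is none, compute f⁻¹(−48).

-52/9

Both pieces are strictly increasing (slopes 9 and 9), so each is injective on its own interval.
The left piece maps (−∞, −5) onto (−∞, −46); the right piece maps [−5, ∞) onto [−53, ∞).
The union (−∞, −46) ∪ [−53, ∞) covers ℝ, so f is surjective.
For the follow-up: the images overlap, so an x < −5 with f(x) = f(−5) exists. f(−5) = −53; solving 9x − 1 = −53 for x < −5 gives x = (−53 + 1)/9 = −52/9.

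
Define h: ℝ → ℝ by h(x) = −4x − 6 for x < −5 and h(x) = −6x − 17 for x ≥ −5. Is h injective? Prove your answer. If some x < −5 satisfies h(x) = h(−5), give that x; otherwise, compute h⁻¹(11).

-14/3

Both pieces are strictly decreasing (slopes −4 and −6), so each is injective on its own interval.
The left piece maps (−∞, −5) onto (14, ∞); the right piece maps [−5, ∞) onto (−∞, 13].
These images are disjoint, so no value is attained by both pieces. Therefore h is injective.
Because the two images are disjoint, no x < −5 has h(x) = h(−5), so we compute h⁻¹(11): 11 lies in (−∞, 13], so solve −6x − 17 = 11: x = (11 + 17)/(−6) = −14/3.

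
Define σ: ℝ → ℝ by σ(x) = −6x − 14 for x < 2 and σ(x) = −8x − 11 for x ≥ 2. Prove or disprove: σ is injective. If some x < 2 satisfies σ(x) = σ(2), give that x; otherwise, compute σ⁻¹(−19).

5/6

Both pieces are strictly decreasing (slopes −6 and −8), so each is injective on its own interval.
The left piece maps (−∞, 2) onto (−26, ∞); the right piece maps [2, ∞) onto (−∞, −27].
These images are disjoint, so no value is attained by both pieces. Thus σ is injective.
Because the two images are disjoint, no x < 2 has σ(x) = σ(2), so we compute σ⁻¹(−19): −19 lies in (−26, ∞), so solve −6x − 14 = −19: x = (−19 + 14)/(−6) = 5/6.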